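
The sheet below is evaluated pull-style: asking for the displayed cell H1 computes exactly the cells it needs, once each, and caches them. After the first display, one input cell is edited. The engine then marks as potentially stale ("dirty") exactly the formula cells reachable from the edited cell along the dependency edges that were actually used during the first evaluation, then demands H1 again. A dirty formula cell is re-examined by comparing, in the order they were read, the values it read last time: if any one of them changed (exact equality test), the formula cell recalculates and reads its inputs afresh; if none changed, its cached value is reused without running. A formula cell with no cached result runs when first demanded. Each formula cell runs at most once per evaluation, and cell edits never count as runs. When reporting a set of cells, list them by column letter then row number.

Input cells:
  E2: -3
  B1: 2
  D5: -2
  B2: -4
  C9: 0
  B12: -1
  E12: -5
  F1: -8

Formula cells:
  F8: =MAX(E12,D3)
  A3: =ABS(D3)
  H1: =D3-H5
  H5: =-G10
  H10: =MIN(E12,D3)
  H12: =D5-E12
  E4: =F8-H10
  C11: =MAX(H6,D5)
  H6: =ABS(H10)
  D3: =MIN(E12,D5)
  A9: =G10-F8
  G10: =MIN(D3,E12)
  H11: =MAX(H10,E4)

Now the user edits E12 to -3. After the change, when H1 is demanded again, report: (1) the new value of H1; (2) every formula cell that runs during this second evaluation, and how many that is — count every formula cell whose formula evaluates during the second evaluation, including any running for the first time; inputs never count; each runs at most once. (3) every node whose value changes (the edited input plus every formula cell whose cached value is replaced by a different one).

Demanding H1 again yields -6.
4 formula cells run: D3, G10, H1, H5.
The nodes whose values change: D3, E12, G10, H1, H5.

First demand of the output computes:
  D3 = MIN(-5, -2) = -5
  G10 = MIN(-5, -5) = -5
  H5 = -(-5) = 5
  H1 = -5 - 5 = -10

After the edit, cleaning proceeds:
  D3: a read changed (E12 -5->-3) — executes, giving -3.
  G10: a read changed (D3 -5->-3; E12 -5->-3) — executes, giving -3.
  H5: a read changed (G10 -5->-3) — executes, giving 3.
  H1: a read changed (D3 -5->-3; H5 5->3) — executes, giving -6.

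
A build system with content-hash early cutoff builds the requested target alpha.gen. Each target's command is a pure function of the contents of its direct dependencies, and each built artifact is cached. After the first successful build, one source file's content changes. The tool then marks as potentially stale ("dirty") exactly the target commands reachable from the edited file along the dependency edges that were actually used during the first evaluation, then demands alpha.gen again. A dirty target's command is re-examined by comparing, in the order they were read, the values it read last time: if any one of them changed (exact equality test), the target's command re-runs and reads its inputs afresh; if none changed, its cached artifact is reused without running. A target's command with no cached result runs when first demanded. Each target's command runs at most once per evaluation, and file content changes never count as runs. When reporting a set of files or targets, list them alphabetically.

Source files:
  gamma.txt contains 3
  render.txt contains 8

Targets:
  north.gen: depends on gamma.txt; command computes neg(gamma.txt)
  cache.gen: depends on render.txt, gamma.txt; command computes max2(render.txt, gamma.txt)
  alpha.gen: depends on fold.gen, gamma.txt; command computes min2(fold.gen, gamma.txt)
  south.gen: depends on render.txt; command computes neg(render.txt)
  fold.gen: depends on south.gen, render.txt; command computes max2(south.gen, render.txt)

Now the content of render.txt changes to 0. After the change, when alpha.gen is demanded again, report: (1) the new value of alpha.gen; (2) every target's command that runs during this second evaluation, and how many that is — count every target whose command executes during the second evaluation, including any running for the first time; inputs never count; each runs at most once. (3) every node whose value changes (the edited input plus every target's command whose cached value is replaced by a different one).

New value of alpha.gen: 0.
Target commands that run: alpha.gen, fold.gen, south.gen — 3 in total.
Values that change: alpha.gen, fold.gen, render.txt, south.gen.

First evaluation (everything demanded from the output):
  south.gen = neg(8) = -8
  fold.gen = max2(-8, 8) = 8
  alpha.gen = min2(8, 3) = 3

Propagation after the edit:
  south.gen: runs — render.txt 8->0; result 0.
  fold.gen: runs — south.gen -8->0; render.txt 8->0; result 0.
  alpha.gen: runs — fold.gen 8->0; result 0.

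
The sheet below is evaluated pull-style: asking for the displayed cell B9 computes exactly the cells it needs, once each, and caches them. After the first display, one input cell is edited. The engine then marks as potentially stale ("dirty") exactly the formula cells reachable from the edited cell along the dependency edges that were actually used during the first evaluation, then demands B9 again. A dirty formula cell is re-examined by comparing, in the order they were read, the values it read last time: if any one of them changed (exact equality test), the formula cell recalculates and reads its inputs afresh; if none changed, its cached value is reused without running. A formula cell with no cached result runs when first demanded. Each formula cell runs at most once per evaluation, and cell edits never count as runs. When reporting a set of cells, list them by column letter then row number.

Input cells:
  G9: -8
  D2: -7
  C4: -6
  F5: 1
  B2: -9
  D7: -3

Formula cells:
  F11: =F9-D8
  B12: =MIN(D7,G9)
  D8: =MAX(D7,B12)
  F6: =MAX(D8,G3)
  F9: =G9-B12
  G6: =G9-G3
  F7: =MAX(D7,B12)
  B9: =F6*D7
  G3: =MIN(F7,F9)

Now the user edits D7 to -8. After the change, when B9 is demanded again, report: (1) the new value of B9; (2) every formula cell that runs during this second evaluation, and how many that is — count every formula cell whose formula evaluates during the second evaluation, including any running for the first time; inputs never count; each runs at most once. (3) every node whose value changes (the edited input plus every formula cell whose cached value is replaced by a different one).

First demand of the output computes:
  B12 = MIN(-3, -8) = -8
  D8 = MAX(-3, -8) = -3
  F7 = MAX(-3, -8) = -3
  F9 = -8 - -8 = 0
  G3 = MIN(-3, 0) = -3
  F6 = MAX(-3, -3) = -3
  B9 = -3 * -3 = 9

After the edit, cleaning proceeds:
  B12: a read changed (D7 -3->-8) — executes, giving -8 — identical to its old value.
  D8: a read changed (D7 -3->-8) — executes, giving -8.
  F7: a read changed (D7 -3->-8) — executes, giving -8.
  F9: dirty, but its reads are unchanged (G9 unchanged, B12 unchanged); cached 0 stands.
  G3: a read changed (F7 -3->-8) — executes, giving -8.
  F6: a read changed (D8 -3->-8; G3 -3->-8) — executes, giving -8.
  B9: a read changed (F6 -3->-8; D7 -3->-8) — executes, giving 64.

Note where the cutoff bites: F9 is checked, finds nothing changed, and keeps its cache.

Demanding B9 again yields 64.
6 formula cells run: B9, B12, D8, F6, F7, G3.
The nodes whose values change: B9, D7, D8, F6, F7, G3.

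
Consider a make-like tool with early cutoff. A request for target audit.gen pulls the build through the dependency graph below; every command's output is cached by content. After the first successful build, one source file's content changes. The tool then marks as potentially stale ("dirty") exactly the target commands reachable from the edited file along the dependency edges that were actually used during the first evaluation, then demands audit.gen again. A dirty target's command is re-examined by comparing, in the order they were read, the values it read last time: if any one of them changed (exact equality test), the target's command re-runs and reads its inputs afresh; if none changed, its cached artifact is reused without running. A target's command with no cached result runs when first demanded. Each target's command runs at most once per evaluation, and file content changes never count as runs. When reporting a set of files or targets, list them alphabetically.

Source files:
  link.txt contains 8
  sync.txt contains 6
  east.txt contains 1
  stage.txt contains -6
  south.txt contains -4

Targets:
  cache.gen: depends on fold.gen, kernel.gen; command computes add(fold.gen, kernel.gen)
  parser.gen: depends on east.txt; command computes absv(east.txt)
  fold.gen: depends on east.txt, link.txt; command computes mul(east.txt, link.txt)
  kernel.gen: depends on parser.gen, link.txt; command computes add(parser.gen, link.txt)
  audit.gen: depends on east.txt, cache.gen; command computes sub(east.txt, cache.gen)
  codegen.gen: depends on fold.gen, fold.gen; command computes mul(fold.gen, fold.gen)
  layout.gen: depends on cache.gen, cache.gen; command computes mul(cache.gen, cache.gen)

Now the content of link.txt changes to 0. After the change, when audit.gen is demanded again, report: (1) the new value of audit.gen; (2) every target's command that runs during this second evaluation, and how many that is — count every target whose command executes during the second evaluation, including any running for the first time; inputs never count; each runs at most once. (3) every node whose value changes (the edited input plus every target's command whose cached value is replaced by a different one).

First demand of the output computes:
  fold.gen = mul(1, 8) = 8
  parser.gen = absv(1) = 1
  kernel.gen = add(1, 8) = 9
  cache.gen = add(8, 9) = 17
  audit.gen = sub(1, 17) = -16

After the edit, cleaning proceeds:
  fold.gen: a read changed (link.txt 8->0) — executes, giving 0.
  kernel.gen: a read changed (link.txt 8->0) — executes, giving 1.
  cache.gen: a read changed (fold.gen 8->0; kernel.gen 9->1) — executes, giving 1.
  audit.gen: a read changed (cache.gen 17->1) — executes, giving 0.

Demanding audit.gen again yields 0.
4 target commands run: audit.gen, cache.gen, fold.gen, kernel.gen.
The nodes whose values change: audit.gen, cache.gen, fold.gen, kernel.gen, link.txt.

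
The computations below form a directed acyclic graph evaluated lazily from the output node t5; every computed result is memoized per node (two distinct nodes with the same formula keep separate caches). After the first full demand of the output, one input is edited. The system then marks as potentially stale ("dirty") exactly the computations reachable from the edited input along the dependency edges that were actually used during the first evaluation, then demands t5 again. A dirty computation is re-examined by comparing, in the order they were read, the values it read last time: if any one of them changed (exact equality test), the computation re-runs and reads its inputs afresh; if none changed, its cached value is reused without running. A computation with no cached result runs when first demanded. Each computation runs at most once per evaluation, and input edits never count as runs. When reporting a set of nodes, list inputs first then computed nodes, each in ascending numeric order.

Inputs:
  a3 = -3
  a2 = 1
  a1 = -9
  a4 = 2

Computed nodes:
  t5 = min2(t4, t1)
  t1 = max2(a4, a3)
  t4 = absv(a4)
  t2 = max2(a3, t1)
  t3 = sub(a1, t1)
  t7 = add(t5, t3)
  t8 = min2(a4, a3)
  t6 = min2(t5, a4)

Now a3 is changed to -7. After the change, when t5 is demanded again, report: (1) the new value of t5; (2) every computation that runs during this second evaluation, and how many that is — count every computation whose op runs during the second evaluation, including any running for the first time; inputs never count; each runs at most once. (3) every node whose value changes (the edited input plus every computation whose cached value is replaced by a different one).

Demanding t5 again yields 2.
1 computations run: t1.
The nodes whose values change: a3.
Note the absorption at t1: it re-runs yet its value is the same, leaving the output's value untouched.

First demand of the output computes:
  t1 = max2(2, -3) = 2
  t4 = absv(2) = 2
  t5 = min2(2, 2) = 2

After the edit, cleaning proceeds:
  t1: a read changed (a3 -3->-7) — executes, giving 2 — identical to its old value.
  t5: dirty, but its reads are unchanged (t4 unchanged, t1 unchanged); cached 2 stands.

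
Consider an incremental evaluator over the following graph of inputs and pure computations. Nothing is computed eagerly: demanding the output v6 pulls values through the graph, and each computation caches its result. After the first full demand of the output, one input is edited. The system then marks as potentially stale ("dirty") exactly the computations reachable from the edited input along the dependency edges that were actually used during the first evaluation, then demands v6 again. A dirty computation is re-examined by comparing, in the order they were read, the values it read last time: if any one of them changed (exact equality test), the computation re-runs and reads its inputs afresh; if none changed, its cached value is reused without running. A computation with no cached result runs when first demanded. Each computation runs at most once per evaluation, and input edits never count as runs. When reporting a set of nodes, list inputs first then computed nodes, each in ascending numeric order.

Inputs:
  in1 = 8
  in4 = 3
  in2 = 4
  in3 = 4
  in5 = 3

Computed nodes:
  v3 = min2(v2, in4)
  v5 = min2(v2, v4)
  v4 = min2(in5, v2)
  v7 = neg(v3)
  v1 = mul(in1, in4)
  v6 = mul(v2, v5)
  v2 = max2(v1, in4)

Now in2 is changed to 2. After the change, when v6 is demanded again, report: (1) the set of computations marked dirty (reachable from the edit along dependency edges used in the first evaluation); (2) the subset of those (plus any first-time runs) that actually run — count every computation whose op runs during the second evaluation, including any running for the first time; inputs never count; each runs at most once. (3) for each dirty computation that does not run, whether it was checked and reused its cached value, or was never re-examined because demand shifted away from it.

Dirty set: none.
Run set: none (0 run).
All dirty computations ended up running.
The important point: nothing the output needs ever reads in2, so the edit is invisible to it.

Initial pass — values computed on the first demand:
  v1 = mul(8, 3) = 24
  v2 = max2(24, 3) = 24
  v4 = min2(3, 24) = 3
  v5 = min2(24, 3) = 3
  v6 = mul(24, 3) = 72

Second demand — change propagation:
  no demanded computation ever read in2, so the edit dirties nothing and nothing runs.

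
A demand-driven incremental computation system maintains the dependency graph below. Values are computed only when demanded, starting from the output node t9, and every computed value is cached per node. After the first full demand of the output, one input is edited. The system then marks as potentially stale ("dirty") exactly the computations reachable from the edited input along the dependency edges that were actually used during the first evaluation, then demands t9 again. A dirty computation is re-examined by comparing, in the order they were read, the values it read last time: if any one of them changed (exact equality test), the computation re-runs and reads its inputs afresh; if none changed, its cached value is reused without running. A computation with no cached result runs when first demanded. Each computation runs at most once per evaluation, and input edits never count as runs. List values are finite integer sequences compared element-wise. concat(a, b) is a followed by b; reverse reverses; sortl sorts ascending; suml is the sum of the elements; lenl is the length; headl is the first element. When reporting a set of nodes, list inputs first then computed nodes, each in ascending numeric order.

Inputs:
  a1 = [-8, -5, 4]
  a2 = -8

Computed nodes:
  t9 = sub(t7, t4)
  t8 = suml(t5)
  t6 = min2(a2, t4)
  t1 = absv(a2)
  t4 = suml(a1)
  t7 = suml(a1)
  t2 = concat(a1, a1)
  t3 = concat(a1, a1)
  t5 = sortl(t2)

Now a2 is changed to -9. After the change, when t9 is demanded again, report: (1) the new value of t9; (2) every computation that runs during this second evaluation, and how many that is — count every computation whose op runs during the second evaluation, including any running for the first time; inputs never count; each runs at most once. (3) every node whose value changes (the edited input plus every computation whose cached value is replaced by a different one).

First evaluation (everything demanded from the output):
  t4 = suml([-8, -5, 4]) = -9
  t7 = suml([-8, -5, 4]) = -9
  t9 = sub(-9, -9) = 0

Propagation after the edit:
  a2 feeds no computation that the output demands — nothing is marked dirty and nothing runs.

Key observation: a2 is never demanded by the output, so the edit triggers no recomputation at all.

New value of t9: 0.
Computations that run: none — 0 in total.
Values that change: a2.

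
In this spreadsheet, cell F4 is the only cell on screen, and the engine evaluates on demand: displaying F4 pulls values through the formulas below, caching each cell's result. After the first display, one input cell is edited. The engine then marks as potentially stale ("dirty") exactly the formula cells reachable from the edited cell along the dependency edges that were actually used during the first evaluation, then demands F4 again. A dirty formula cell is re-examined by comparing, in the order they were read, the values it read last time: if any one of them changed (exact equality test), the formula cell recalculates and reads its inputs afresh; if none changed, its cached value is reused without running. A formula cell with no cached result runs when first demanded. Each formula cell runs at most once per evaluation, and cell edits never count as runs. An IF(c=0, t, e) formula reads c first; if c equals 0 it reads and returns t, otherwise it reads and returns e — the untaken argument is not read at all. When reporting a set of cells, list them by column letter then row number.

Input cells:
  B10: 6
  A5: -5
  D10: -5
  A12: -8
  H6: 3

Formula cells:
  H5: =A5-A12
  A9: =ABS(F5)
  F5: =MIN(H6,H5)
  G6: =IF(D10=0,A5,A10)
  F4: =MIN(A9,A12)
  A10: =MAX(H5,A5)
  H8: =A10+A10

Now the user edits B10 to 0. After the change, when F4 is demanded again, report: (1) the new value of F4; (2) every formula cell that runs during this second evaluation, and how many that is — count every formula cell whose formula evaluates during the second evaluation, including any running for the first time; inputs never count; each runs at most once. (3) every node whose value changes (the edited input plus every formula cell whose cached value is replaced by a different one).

F4 now evaluates to -8.
Run set: none (0 run).
Changed values: B10.
The important point: nothing the output needs ever reads B10, so the edit is invisible to it.

Initial pass — values computed on the first demand:
  H5 = -5 - -8 = 3
  F5 = MIN(3, 3) = 3
  A9 = ABS(3) = 3
  F4 = MIN(3, -8) = -8

Second demand — change propagation:
  no demanded computation ever read B10, so the edit dirties nothing and nothing runs.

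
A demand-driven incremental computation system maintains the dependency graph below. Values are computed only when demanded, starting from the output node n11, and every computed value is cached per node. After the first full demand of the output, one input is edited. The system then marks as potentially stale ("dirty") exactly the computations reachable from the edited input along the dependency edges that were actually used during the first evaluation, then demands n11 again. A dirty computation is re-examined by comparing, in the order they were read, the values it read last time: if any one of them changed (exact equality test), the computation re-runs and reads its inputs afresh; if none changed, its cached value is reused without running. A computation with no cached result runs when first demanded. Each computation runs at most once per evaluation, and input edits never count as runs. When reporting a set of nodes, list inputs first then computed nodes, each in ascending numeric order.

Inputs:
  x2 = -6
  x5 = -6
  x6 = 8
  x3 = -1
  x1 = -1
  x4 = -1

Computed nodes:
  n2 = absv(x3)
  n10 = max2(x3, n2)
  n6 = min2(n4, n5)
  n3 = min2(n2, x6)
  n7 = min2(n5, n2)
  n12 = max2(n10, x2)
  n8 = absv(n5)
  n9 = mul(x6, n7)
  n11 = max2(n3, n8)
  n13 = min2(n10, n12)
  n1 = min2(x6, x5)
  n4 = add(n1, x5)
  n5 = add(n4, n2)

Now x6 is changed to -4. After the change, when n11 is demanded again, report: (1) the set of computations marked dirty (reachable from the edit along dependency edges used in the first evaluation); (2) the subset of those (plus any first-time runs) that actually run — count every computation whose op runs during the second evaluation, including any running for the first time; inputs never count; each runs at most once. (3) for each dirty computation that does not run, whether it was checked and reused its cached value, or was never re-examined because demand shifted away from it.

First evaluation (everything demanded from the output):
  n1 = min2(8, -6) = -6
  n2 = absv(-1) = 1
  n3 = min2(1, 8) = 1
  n4 = add(-6, -6) = -12
  n5 = add(-12, 1) = -11
  n8 = absv(-11) = 11
  n11 = max2(1, 11) = 11

Propagation after the edit:
  n1: runs — x6 8->-4; result -6 (same value as before).
  n3: runs — x6 8->-4; result -4.
  n4: checked — values it read are unchanged (n1 unchanged, x5 unchanged); reused cached -12 without running.
  n5: checked — values it read are unchanged (n4 unchanged, n2 unchanged); reused cached -11 without running.
  n8: checked — values it read are unchanged (n5 unchanged); reused cached 11 without running.
  n11: runs — n3 1->-4; result 11 (same value as before).

Key observation: the cutoff stops propagation at n4 — its inputs' values are unchanged, so it reuses its cache.

Marked dirty: n1, n3, n4, n5, n8, n11.
Computations that run: n1, n3, n11 — 3 in total.
Checked but reused from cache: n4, n5, n8.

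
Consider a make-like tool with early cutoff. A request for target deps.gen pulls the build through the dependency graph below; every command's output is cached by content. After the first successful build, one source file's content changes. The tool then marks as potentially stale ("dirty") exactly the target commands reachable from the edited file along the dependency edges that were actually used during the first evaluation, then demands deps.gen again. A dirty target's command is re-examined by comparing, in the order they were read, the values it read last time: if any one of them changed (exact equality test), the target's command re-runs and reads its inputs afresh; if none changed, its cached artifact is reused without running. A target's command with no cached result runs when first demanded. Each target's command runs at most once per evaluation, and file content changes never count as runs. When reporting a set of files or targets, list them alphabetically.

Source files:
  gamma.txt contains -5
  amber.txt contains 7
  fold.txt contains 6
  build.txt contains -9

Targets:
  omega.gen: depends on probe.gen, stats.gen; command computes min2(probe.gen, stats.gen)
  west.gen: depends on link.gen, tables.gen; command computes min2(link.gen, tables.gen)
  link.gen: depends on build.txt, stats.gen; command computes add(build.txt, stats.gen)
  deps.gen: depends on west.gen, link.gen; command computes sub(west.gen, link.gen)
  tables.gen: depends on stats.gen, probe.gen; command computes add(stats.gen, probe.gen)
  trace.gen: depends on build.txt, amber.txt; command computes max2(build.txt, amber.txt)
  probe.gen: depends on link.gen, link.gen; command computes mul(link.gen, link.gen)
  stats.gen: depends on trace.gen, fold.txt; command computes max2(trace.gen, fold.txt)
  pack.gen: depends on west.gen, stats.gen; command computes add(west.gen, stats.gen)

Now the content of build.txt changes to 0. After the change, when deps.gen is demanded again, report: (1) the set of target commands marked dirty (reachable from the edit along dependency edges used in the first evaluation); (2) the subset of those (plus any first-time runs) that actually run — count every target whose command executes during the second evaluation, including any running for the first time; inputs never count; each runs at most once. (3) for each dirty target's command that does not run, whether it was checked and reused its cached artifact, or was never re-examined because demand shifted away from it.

The edit dirties: deps.gen, link.gen, probe.gen, stats.gen, tables.gen, trace.gen, west.gen.
6 target commands run: deps.gen, link.gen, probe.gen, tables.gen, trace.gen, west.gen.
Cache hits after checking: stats.gen.
Note where the cutoff bites: stats.gen is checked, finds nothing changed, and keeps its cache.

First demand of the output computes:
  trace.gen = max2(-9, 7) = 7
  stats.gen = max2(7, 6) = 7
  link.gen = add(-9, 7) = -2
  probe.gen = mul(-2, -2) = 4
  tables.gen = add(7, 4) = 11
  west.gen = min2(-2, 11) = -2
  deps.gen = sub(-2, -2) = 0

After the edit, cleaning proceeds:
  trace.gen: a read changed (build.txt -9->0) — executes, giving 7 — identical to its old value.
  stats.gen: dirty, but its reads are unchanged (trace.gen unchanged, fold.txt unchanged); cached 7 stands.
  link.gen: a read changed (build.txt -9->0) — executes, giving 7.
  probe.gen: a read changed (link.gen -2->7; link.gen -2->7) — executes, giving 49.
  tables.gen: a read changed (probe.gen 4->49) — executes, giving 56.
  west.gen: a read changed (link.gen -2->7; tables.gen 11->56) — executes, giving 7.
  deps.gen: a read changed (west.gen -2->7; link.gen -2->7) — executes, giving 0 — identical to its old value.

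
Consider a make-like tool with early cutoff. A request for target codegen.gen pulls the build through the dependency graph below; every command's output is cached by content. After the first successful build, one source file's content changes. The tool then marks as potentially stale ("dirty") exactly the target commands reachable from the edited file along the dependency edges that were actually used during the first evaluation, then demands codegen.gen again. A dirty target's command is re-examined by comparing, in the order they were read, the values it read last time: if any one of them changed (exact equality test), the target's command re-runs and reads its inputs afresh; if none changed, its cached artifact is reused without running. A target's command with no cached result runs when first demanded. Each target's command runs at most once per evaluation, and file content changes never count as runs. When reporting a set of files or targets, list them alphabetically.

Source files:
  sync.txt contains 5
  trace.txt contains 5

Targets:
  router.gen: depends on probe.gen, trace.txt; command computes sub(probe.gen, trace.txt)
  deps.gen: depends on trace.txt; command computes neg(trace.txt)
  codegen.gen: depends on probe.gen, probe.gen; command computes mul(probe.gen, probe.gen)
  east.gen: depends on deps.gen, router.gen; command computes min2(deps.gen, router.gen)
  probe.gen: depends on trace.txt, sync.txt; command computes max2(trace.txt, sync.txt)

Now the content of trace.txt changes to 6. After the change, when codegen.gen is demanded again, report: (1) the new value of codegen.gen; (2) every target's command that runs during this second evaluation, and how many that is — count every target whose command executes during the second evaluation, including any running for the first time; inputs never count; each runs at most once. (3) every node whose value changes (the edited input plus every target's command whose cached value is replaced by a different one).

Demanding codegen.gen again yields 36.
2 target commands run: codegen.gen, probe.gen.
The nodes whose values change: codegen.gen, probe.gen, trace.txt.

First demand of the output computes:
  probe.gen = max2(5, 5) = 5
  codegen.gen = mul(5, 5) = 25

After the edit, cleaning proceeds:
  probe.gen: a read changed (trace.txt 5->6) — executes, giving 6.
  codegen.gen: a read changed (probe.gen 5->6; probe.gen 5->6) — executes, giving 36.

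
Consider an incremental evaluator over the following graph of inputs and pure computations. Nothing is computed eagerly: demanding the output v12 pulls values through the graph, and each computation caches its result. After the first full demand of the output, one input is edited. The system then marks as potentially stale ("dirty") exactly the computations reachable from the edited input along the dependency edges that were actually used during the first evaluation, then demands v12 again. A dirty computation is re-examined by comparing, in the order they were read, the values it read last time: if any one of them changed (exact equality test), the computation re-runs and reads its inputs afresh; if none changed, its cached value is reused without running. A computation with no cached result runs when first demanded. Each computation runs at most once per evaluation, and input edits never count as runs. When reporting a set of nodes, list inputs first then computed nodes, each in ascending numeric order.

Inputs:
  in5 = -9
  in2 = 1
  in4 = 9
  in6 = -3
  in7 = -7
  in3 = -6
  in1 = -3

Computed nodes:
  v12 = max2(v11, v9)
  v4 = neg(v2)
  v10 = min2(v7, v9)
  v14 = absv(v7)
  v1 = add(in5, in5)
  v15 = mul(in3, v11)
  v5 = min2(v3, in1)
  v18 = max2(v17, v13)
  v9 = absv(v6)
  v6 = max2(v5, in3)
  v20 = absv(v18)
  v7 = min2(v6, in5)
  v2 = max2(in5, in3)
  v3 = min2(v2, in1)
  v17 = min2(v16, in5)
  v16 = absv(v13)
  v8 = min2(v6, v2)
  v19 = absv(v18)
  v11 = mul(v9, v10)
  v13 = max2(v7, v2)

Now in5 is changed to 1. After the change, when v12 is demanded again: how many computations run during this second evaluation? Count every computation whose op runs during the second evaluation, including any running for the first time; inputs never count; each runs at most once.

Run set: v2, v3, v5, v6, v7, v9, v10, v11, v12 (9 run).

Initial pass — values computed on the first demand:
  v2 = max2(-9, -6) = -6
  v3 = min2(-6, -3) = -6
  v5 = min2(-6, -3) = -6
  v6 = max2(-6, -6) = -6
  v7 = min2(-6, -9) = -9
  v9 = absv(-6) = 6
  v10 = min2(-9, 6) = -9
  v11 = mul(6, -9) = -54
  v12 = max2(-54, 6) = 6

Second demand — change propagation:
  v2: re-runs because in5 -9->1; new result 1.
  v3: re-runs because v2 -6->1; new result -3.
  v5: re-runs because v3 -6->-3; new result -3.
  v6: re-runs because v5 -6->-3; new result -3.
  v7: re-runs because v6 -6->-3; in5 -9->1; new result -3.
  v9: re-runs because v6 -6->-3; new result 3.
  v10: re-runs because v7 -9->-3; v9 6->3; new result -3.
  v11: re-runs because v9 6->3; v10 -9->-3; new result -9.
  v12: re-runs because v11 -54->-9; v9 6->3; new result 3.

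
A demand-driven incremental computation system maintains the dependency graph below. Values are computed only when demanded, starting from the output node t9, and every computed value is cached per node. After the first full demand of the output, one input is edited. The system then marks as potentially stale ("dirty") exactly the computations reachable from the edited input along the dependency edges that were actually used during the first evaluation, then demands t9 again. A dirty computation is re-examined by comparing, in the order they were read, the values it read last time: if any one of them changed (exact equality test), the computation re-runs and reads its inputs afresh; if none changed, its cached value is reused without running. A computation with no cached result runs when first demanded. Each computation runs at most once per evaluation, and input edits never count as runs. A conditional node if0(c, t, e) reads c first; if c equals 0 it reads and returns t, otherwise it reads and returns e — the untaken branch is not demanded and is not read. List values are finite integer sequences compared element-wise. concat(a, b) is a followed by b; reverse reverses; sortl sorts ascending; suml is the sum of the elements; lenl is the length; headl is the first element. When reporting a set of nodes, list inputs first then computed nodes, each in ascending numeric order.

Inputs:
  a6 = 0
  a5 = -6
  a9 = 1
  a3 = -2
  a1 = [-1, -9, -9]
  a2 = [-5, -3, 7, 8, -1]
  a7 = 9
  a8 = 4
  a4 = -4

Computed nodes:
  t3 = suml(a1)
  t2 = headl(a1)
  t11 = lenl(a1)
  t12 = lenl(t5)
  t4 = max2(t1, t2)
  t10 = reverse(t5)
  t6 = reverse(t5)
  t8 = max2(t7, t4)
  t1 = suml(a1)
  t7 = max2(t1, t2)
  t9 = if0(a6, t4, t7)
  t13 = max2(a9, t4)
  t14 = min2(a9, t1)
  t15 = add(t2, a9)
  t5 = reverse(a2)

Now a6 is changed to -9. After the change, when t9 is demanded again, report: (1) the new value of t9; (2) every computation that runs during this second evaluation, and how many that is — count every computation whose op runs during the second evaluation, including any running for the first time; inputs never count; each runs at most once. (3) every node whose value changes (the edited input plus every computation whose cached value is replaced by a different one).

New value of t9: -1.
Computations that run: t7, t9 — 2 in total.
Values that change: a6.
Key observation: a condition flipped, so demand reaches new nodes — t7 runs for the first time.

First evaluation (everything demanded from the output):
  t1 = suml([-1, -9, -9]) = -19
  t2 = headl([-1, -9, -9]) = -1
  t4 = max2(-19, -1) = -1
  t9 = if0(a6=0 -> then branch t4) = -1

Propagation after the edit:
  t7: demanded for the first time — runs, produces -1.
  t9: runs — a6 0->-9; result -1 (same value as before).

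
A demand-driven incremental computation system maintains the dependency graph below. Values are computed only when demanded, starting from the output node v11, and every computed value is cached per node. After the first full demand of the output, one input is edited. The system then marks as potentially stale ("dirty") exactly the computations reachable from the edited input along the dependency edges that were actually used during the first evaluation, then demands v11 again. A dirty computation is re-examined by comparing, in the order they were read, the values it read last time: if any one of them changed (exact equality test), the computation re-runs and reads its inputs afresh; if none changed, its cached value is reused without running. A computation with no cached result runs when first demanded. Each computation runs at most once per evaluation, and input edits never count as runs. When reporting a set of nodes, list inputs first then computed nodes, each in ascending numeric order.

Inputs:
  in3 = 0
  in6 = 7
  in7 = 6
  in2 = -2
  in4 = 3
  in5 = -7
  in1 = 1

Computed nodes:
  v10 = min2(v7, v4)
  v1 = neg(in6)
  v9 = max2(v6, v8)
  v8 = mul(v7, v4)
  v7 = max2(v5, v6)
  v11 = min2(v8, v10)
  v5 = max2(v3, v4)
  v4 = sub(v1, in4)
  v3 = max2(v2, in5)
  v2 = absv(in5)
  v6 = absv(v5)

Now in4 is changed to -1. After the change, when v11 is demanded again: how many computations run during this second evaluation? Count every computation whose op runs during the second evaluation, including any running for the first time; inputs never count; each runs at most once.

First evaluation (everything demanded from the output):
  v1 = neg(7) = -7
  v2 = absv(-7) = 7
  v3 = max2(7, -7) = 7
  v4 = sub(-7, 3) = -10
  v5 = max2(7, -10) = 7
  v6 = absv(7) = 7
  v7 = max2(7, 7) = 7
  v8 = mul(7, -10) = -70
  v10 = min2(7, -10) = -10
  v11 = min2(-70, -10) = -70

Propagation after the edit:
  v4: runs — in4 3->-1; result -6.
  v5: runs — v4 -10->-6; result 7 (same value as before).
  v6: checked — values it read are unchanged (v5 unchanged); reused cached 7 without running.
  v7: checked — values it read are unchanged (v5 unchanged, v6 unchanged); reused cached 7 without running.
  v8: runs — v4 -10->-6; result -42.
  v10: runs — v4 -10->-6; result -6.
  v11: runs — v8 -70->-42; v10 -10->-6; result -42.

Key observation: the cutoff stops propagation at v6 — its inputs' values are unchanged, so it reuses its cache.

Computations that run: v4, v5, v8, v10, v11 — 5 in total.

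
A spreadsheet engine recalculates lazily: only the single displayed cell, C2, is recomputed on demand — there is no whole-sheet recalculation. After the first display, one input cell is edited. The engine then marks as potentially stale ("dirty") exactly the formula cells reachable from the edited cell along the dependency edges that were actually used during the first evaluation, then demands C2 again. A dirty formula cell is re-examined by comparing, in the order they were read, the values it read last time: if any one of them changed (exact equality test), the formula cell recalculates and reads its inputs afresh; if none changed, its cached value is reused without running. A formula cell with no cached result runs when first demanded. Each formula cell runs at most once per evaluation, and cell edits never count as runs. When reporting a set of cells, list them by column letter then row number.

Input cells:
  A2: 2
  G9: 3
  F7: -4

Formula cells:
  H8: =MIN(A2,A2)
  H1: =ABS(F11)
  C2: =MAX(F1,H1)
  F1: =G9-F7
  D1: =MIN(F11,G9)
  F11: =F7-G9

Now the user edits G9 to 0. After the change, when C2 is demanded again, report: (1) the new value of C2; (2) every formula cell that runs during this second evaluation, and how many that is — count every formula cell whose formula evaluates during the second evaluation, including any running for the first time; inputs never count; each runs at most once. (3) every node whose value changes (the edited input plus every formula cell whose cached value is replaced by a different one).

First evaluation (everything demanded from the output):
  F1 = 3 - -4 = 7
  F11 = -4 - 3 = -7
  H1 = ABS(-7) = 7
  C2 = MAX(7, 7) = 7

Propagation after the edit:
  F1: runs — G9 3->0; result 4.
  F11: runs — G9 3->0; result -4.
  H1: runs — F11 -7->-4; result 4.
  C2: runs — F1 7->4; H1 7->4; result 4.

New value of C2: 4.
Formula cells that run: C2, F1, F11, H1 — 4 in total.
Values that change: C2, F1, F11, G9, H1.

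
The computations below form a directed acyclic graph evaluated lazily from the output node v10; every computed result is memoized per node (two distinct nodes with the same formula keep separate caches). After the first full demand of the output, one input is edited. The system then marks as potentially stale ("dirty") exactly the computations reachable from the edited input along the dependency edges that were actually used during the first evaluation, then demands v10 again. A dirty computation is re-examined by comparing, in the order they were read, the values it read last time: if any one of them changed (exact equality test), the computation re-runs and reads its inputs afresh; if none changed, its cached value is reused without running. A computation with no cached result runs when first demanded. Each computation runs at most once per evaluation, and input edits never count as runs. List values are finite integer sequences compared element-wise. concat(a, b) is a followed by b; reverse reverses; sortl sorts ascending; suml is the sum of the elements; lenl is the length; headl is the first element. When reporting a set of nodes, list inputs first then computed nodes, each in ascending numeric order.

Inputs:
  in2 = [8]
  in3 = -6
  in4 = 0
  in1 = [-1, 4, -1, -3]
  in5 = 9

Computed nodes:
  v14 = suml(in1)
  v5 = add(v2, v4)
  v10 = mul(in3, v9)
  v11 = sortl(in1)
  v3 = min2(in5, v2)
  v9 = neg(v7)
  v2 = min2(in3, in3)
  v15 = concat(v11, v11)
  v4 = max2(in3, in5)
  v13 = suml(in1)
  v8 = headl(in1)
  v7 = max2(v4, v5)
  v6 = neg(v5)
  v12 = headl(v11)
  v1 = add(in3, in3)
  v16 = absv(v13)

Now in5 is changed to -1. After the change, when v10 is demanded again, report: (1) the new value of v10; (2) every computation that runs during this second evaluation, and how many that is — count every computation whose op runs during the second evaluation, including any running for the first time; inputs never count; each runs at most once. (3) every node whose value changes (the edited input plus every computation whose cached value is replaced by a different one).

First demand of the output computes:
  v2 = min2(-6, -6) = -6
  v4 = max2(-6, 9) = 9
  v5 = add(-6, 9) = 3
  v7 = max2(9, 3) = 9
  v9 = neg(9) = -9
  v10 = mul(-6, -9) = 54

After the edit, cleaning proceeds:
  v4: a read changed (in5 9->-1) — executes, giving -1.
  v5: a read changed (v4 9->-1) — executes, giving -7.
  v7: a read changed (v4 9->-1; v5 3->-7) — executes, giving -1.
  v9: a read changed (v7 9->-1) — executes, giving 1.
  v10: a read changed (v9 -9->1) — executes, giving -6.

Demanding v10 again yields -6.
5 computations run: v4, v5, v7, v9, v10.
The nodes whose values change: in5, v4, v5, v7, v9, v10.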